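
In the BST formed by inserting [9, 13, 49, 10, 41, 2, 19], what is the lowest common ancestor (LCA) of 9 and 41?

Tree insertion order: [9, 13, 49, 10, 41, 2, 19]
Tree (level-order array): [9, 2, 13, None, None, 10, 49, None, None, 41, None, 19]
In a BST, the LCA of p=9, q=41 is the first node v on the
root-to-leaf path with p <= v <= q (go left if both < v, right if both > v).
Walk from root:
  at 9: 9 <= 9 <= 41, this is the LCA
LCA = 9


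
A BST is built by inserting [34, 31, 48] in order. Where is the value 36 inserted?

Starting tree (level order): [34, 31, 48]
Insertion path: 34 -> 48
Result: insert 36 as left child of 48
Final tree (level order): [34, 31, 48, None, None, 36]


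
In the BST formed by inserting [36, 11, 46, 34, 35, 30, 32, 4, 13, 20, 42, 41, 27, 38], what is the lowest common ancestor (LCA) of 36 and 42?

Tree insertion order: [36, 11, 46, 34, 35, 30, 32, 4, 13, 20, 42, 41, 27, 38]
Tree (level-order array): [36, 11, 46, 4, 34, 42, None, None, None, 30, 35, 41, None, 13, 32, None, None, 38, None, None, 20, None, None, None, None, None, 27]
In a BST, the LCA of p=36, q=42 is the first node v on the
root-to-leaf path with p <= v <= q (go left if both < v, right if both > v).
Walk from root:
  at 36: 36 <= 36 <= 42, this is the LCA
LCA = 36


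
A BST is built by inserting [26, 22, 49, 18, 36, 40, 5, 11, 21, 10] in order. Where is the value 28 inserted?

Starting tree (level order): [26, 22, 49, 18, None, 36, None, 5, 21, None, 40, None, 11, None, None, None, None, 10]
Insertion path: 26 -> 49 -> 36
Result: insert 28 as left child of 36
Final tree (level order): [26, 22, 49, 18, None, 36, None, 5, 21, 28, 40, None, 11, None, None, None, None, None, None, 10]


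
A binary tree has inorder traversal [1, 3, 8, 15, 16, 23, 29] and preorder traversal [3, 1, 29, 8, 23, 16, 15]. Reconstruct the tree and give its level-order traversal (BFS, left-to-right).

Inorder:  [1, 3, 8, 15, 16, 23, 29]
Preorder: [3, 1, 29, 8, 23, 16, 15]
Algorithm: preorder visits root first, so consume preorder in order;
for each root, split the current inorder slice at that value into
left-subtree inorder and right-subtree inorder, then recurse.
Recursive splits:
  root=3; inorder splits into left=[1], right=[8, 15, 16, 23, 29]
  root=1; inorder splits into left=[], right=[]
  root=29; inorder splits into left=[8, 15, 16, 23], right=[]
  root=8; inorder splits into left=[], right=[15, 16, 23]
  root=23; inorder splits into left=[15, 16], right=[]
  root=16; inorder splits into left=[15], right=[]
  root=15; inorder splits into left=[], right=[]
Reconstructed level-order: [3, 1, 29, 8, 23, 16, 15]


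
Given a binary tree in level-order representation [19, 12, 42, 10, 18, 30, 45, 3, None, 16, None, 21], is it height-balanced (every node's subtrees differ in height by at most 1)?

Tree (level-order array): [19, 12, 42, 10, 18, 30, 45, 3, None, 16, None, 21]
Definition: a tree is height-balanced if, at every node, |h(left) - h(right)| <= 1 (empty subtree has height -1).
Bottom-up per-node check:
  node 3: h_left=-1, h_right=-1, diff=0 [OK], height=0
  node 10: h_left=0, h_right=-1, diff=1 [OK], height=1
  node 16: h_left=-1, h_right=-1, diff=0 [OK], height=0
  node 18: h_left=0, h_right=-1, diff=1 [OK], height=1
  node 12: h_left=1, h_right=1, diff=0 [OK], height=2
  node 21: h_left=-1, h_right=-1, diff=0 [OK], height=0
  node 30: h_left=0, h_right=-1, diff=1 [OK], height=1
  node 45: h_left=-1, h_right=-1, diff=0 [OK], height=0
  node 42: h_left=1, h_right=0, diff=1 [OK], height=2
  node 19: h_left=2, h_right=2, diff=0 [OK], height=3
All nodes satisfy the balance condition.
Result: Balanced


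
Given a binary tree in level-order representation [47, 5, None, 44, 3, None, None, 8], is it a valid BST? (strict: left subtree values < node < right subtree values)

Level-order array: [47, 5, None, 44, 3, None, None, 8]
Validate using subtree bounds (lo, hi): at each node, require lo < value < hi,
then recurse left with hi=value and right with lo=value.
Preorder trace (stopping at first violation):
  at node 47 with bounds (-inf, +inf): OK
  at node 5 with bounds (-inf, 47): OK
  at node 44 with bounds (-inf, 5): VIOLATION
Node 44 violates its bound: not (-inf < 44 < 5).
Result: Not a valid BST


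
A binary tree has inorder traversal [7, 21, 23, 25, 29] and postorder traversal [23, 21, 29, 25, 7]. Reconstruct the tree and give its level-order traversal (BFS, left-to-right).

Inorder:   [7, 21, 23, 25, 29]
Postorder: [23, 21, 29, 25, 7]
Algorithm: postorder visits root last, so walk postorder right-to-left;
each value is the root of the current inorder slice — split it at that
value, recurse on the right subtree first, then the left.
Recursive splits:
  root=7; inorder splits into left=[], right=[21, 23, 25, 29]
  root=25; inorder splits into left=[21, 23], right=[29]
  root=29; inorder splits into left=[], right=[]
  root=21; inorder splits into left=[], right=[23]
  root=23; inorder splits into left=[], right=[]
Reconstructed level-order: [7, 25, 21, 29, 23]


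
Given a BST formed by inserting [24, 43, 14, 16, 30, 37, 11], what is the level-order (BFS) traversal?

Tree insertion order: [24, 43, 14, 16, 30, 37, 11]
Tree (level-order array): [24, 14, 43, 11, 16, 30, None, None, None, None, None, None, 37]
BFS from the root, enqueuing left then right child of each popped node:
  queue [24] -> pop 24, enqueue [14, 43], visited so far: [24]
  queue [14, 43] -> pop 14, enqueue [11, 16], visited so far: [24, 14]
  queue [43, 11, 16] -> pop 43, enqueue [30], visited so far: [24, 14, 43]
  queue [11, 16, 30] -> pop 11, enqueue [none], visited so far: [24, 14, 43, 11]
  queue [16, 30] -> pop 16, enqueue [none], visited so far: [24, 14, 43, 11, 16]
  queue [30] -> pop 30, enqueue [37], visited so far: [24, 14, 43, 11, 16, 30]
  queue [37] -> pop 37, enqueue [none], visited so far: [24, 14, 43, 11, 16, 30, 37]
Result: [24, 14, 43, 11, 16, 30, 37]


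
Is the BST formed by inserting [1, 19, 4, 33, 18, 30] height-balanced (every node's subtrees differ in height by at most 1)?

Tree (level-order array): [1, None, 19, 4, 33, None, 18, 30]
Definition: a tree is height-balanced if, at every node, |h(left) - h(right)| <= 1 (empty subtree has height -1).
Bottom-up per-node check:
  node 18: h_left=-1, h_right=-1, diff=0 [OK], height=0
  node 4: h_left=-1, h_right=0, diff=1 [OK], height=1
  node 30: h_left=-1, h_right=-1, diff=0 [OK], height=0
  node 33: h_left=0, h_right=-1, diff=1 [OK], height=1
  node 19: h_left=1, h_right=1, diff=0 [OK], height=2
  node 1: h_left=-1, h_right=2, diff=3 [FAIL (|-1-2|=3 > 1)], height=3
Node 1 violates the condition: |-1 - 2| = 3 > 1.
Result: Not balanced


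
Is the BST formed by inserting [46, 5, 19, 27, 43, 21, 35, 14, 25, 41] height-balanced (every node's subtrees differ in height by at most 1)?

Tree (level-order array): [46, 5, None, None, 19, 14, 27, None, None, 21, 43, None, 25, 35, None, None, None, None, 41]
Definition: a tree is height-balanced if, at every node, |h(left) - h(right)| <= 1 (empty subtree has height -1).
Bottom-up per-node check:
  node 14: h_left=-1, h_right=-1, diff=0 [OK], height=0
  node 25: h_left=-1, h_right=-1, diff=0 [OK], height=0
  node 21: h_left=-1, h_right=0, diff=1 [OK], height=1
  node 41: h_left=-1, h_right=-1, diff=0 [OK], height=0
  node 35: h_left=-1, h_right=0, diff=1 [OK], height=1
  node 43: h_left=1, h_right=-1, diff=2 [FAIL (|1--1|=2 > 1)], height=2
  node 27: h_left=1, h_right=2, diff=1 [OK], height=3
  node 19: h_left=0, h_right=3, diff=3 [FAIL (|0-3|=3 > 1)], height=4
  node 5: h_left=-1, h_right=4, diff=5 [FAIL (|-1-4|=5 > 1)], height=5
  node 46: h_left=5, h_right=-1, diff=6 [FAIL (|5--1|=6 > 1)], height=6
Node 43 violates the condition: |1 - -1| = 2 > 1.
Result: Not balanced


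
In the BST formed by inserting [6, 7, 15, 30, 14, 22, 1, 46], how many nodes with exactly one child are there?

Tree built from: [6, 7, 15, 30, 14, 22, 1, 46]
Tree (level-order array): [6, 1, 7, None, None, None, 15, 14, 30, None, None, 22, 46]
Rule: These are nodes with exactly 1 non-null child.
Per-node child counts:
  node 6: 2 child(ren)
  node 1: 0 child(ren)
  node 7: 1 child(ren)
  node 15: 2 child(ren)
  node 14: 0 child(ren)
  node 30: 2 child(ren)
  node 22: 0 child(ren)
  node 46: 0 child(ren)
Matching nodes: [7]
Count of nodes with exactly one child: 1


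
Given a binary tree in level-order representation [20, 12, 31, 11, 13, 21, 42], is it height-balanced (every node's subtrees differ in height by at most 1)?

Tree (level-order array): [20, 12, 31, 11, 13, 21, 42]
Definition: a tree is height-balanced if, at every node, |h(left) - h(right)| <= 1 (empty subtree has height -1).
Bottom-up per-node check:
  node 11: h_left=-1, h_right=-1, diff=0 [OK], height=0
  node 13: h_left=-1, h_right=-1, diff=0 [OK], height=0
  node 12: h_left=0, h_right=0, diff=0 [OK], height=1
  node 21: h_left=-1, h_right=-1, diff=0 [OK], height=0
  node 42: h_left=-1, h_right=-1, diff=0 [OK], height=0
  node 31: h_left=0, h_right=0, diff=0 [OK], height=1
  node 20: h_left=1, h_right=1, diff=0 [OK], height=2
All nodes satisfy the balance condition.
Result: Balanced


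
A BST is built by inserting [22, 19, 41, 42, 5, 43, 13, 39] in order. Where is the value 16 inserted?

Starting tree (level order): [22, 19, 41, 5, None, 39, 42, None, 13, None, None, None, 43]
Insertion path: 22 -> 19 -> 5 -> 13
Result: insert 16 as right child of 13
Final tree (level order): [22, 19, 41, 5, None, 39, 42, None, 13, None, None, None, 43, None, 16]


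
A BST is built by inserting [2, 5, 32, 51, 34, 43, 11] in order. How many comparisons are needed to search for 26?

Search path for 26: 2 -> 5 -> 32 -> 11
Found: False
Comparisons: 4


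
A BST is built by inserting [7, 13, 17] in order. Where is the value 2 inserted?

Starting tree (level order): [7, None, 13, None, 17]
Insertion path: 7
Result: insert 2 as left child of 7
Final tree (level order): [7, 2, 13, None, None, None, 17]


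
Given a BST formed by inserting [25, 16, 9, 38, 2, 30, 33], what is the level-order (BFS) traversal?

Tree insertion order: [25, 16, 9, 38, 2, 30, 33]
Tree (level-order array): [25, 16, 38, 9, None, 30, None, 2, None, None, 33]
BFS from the root, enqueuing left then right child of each popped node:
  queue [25] -> pop 25, enqueue [16, 38], visited so far: [25]
  queue [16, 38] -> pop 16, enqueue [9], visited so far: [25, 16]
  queue [38, 9] -> pop 38, enqueue [30], visited so far: [25, 16, 38]
  queue [9, 30] -> pop 9, enqueue [2], visited so far: [25, 16, 38, 9]
  queue [30, 2] -> pop 30, enqueue [33], visited so far: [25, 16, 38, 9, 30]
  queue [2, 33] -> pop 2, enqueue [none], visited so far: [25, 16, 38, 9, 30, 2]
  queue [33] -> pop 33, enqueue [none], visited so far: [25, 16, 38, 9, 30, 2, 33]
Result: [25, 16, 38, 9, 30, 2, 33]


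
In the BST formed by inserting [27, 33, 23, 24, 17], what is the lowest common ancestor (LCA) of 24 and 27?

Tree insertion order: [27, 33, 23, 24, 17]
Tree (level-order array): [27, 23, 33, 17, 24]
In a BST, the LCA of p=24, q=27 is the first node v on the
root-to-leaf path with p <= v <= q (go left if both < v, right if both > v).
Walk from root:
  at 27: 24 <= 27 <= 27, this is the LCA
LCA = 27


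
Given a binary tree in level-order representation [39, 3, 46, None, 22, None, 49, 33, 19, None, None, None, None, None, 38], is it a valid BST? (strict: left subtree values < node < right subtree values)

Level-order array: [39, 3, 46, None, 22, None, 49, 33, 19, None, None, None, None, None, 38]
Validate using subtree bounds (lo, hi): at each node, require lo < value < hi,
then recurse left with hi=value and right with lo=value.
Preorder trace (stopping at first violation):
  at node 39 with bounds (-inf, +inf): OK
  at node 3 with bounds (-inf, 39): OK
  at node 22 with bounds (3, 39): OK
  at node 33 with bounds (3, 22): VIOLATION
Node 33 violates its bound: not (3 < 33 < 22).
Result: Not a valid BST


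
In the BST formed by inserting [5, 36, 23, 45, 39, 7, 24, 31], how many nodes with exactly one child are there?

Tree built from: [5, 36, 23, 45, 39, 7, 24, 31]
Tree (level-order array): [5, None, 36, 23, 45, 7, 24, 39, None, None, None, None, 31]
Rule: These are nodes with exactly 1 non-null child.
Per-node child counts:
  node 5: 1 child(ren)
  node 36: 2 child(ren)
  node 23: 2 child(ren)
  node 7: 0 child(ren)
  node 24: 1 child(ren)
  node 31: 0 child(ren)
  node 45: 1 child(ren)
  node 39: 0 child(ren)
Matching nodes: [5, 24, 45]
Count of nodes with exactly one child: 3


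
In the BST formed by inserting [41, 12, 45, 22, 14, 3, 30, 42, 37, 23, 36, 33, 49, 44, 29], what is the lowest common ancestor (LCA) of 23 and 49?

Tree insertion order: [41, 12, 45, 22, 14, 3, 30, 42, 37, 23, 36, 33, 49, 44, 29]
Tree (level-order array): [41, 12, 45, 3, 22, 42, 49, None, None, 14, 30, None, 44, None, None, None, None, 23, 37, None, None, None, 29, 36, None, None, None, 33]
In a BST, the LCA of p=23, q=49 is the first node v on the
root-to-leaf path with p <= v <= q (go left if both < v, right if both > v).
Walk from root:
  at 41: 23 <= 41 <= 49, this is the LCA
LCA = 41


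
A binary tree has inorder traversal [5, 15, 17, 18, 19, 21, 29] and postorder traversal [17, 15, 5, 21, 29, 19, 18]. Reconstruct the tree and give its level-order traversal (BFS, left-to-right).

Inorder:   [5, 15, 17, 18, 19, 21, 29]
Postorder: [17, 15, 5, 21, 29, 19, 18]
Algorithm: postorder visits root last, so walk postorder right-to-left;
each value is the root of the current inorder slice — split it at that
value, recurse on the right subtree first, then the left.
Recursive splits:
  root=18; inorder splits into left=[5, 15, 17], right=[19, 21, 29]
  root=19; inorder splits into left=[], right=[21, 29]
  root=29; inorder splits into left=[21], right=[]
  root=21; inorder splits into left=[], right=[]
  root=5; inorder splits into left=[], right=[15, 17]
  root=15; inorder splits into left=[], right=[17]
  root=17; inorder splits into left=[], right=[]
Reconstructed level-order: [18, 5, 19, 15, 29, 17, 21]


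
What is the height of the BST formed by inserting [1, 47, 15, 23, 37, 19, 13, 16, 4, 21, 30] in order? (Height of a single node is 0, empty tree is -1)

Insertion order: [1, 47, 15, 23, 37, 19, 13, 16, 4, 21, 30]
Tree (level-order array): [1, None, 47, 15, None, 13, 23, 4, None, 19, 37, None, None, 16, 21, 30]
Compute height bottom-up (empty subtree = -1):
  height(4) = 1 + max(-1, -1) = 0
  height(13) = 1 + max(0, -1) = 1
  height(16) = 1 + max(-1, -1) = 0
  height(21) = 1 + max(-1, -1) = 0
  height(19) = 1 + max(0, 0) = 1
  height(30) = 1 + max(-1, -1) = 0
  height(37) = 1 + max(0, -1) = 1
  height(23) = 1 + max(1, 1) = 2
  height(15) = 1 + max(1, 2) = 3
  height(47) = 1 + max(3, -1) = 4
  height(1) = 1 + max(-1, 4) = 5
Height = 5


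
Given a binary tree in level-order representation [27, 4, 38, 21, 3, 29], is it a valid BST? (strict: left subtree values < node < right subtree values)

Level-order array: [27, 4, 38, 21, 3, 29]
Validate using subtree bounds (lo, hi): at each node, require lo < value < hi,
then recurse left with hi=value and right with lo=value.
Preorder trace (stopping at first violation):
  at node 27 with bounds (-inf, +inf): OK
  at node 4 with bounds (-inf, 27): OK
  at node 21 with bounds (-inf, 4): VIOLATION
Node 21 violates its bound: not (-inf < 21 < 4).
Result: Not a valid BST


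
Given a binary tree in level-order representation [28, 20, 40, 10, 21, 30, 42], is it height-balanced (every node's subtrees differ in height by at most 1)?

Tree (level-order array): [28, 20, 40, 10, 21, 30, 42]
Definition: a tree is height-balanced if, at every node, |h(left) - h(right)| <= 1 (empty subtree has height -1).
Bottom-up per-node check:
  node 10: h_left=-1, h_right=-1, diff=0 [OK], height=0
  node 21: h_left=-1, h_right=-1, diff=0 [OK], height=0
  node 20: h_left=0, h_right=0, diff=0 [OK], height=1
  node 30: h_left=-1, h_right=-1, diff=0 [OK], height=0
  node 42: h_left=-1, h_right=-1, diff=0 [OK], height=0
  node 40: h_left=0, h_right=0, diff=0 [OK], height=1
  node 28: h_left=1, h_right=1, diff=0 [OK], height=2
All nodes satisfy the balance condition.
Result: Balanced


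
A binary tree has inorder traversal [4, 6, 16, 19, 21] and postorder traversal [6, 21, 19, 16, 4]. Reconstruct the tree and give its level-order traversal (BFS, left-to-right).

Inorder:   [4, 6, 16, 19, 21]
Postorder: [6, 21, 19, 16, 4]
Algorithm: postorder visits root last, so walk postorder right-to-left;
each value is the root of the current inorder slice — split it at that
value, recurse on the right subtree first, then the left.
Recursive splits:
  root=4; inorder splits into left=[], right=[6, 16, 19, 21]
  root=16; inorder splits into left=[6], right=[19, 21]
  root=19; inorder splits into left=[], right=[21]
  root=21; inorder splits into left=[], right=[]
  root=6; inorder splits into left=[], right=[]
Reconstructed level-order: [4, 16, 6, 19, 21]


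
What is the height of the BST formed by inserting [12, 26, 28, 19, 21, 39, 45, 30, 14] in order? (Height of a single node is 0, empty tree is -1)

Insertion order: [12, 26, 28, 19, 21, 39, 45, 30, 14]
Tree (level-order array): [12, None, 26, 19, 28, 14, 21, None, 39, None, None, None, None, 30, 45]
Compute height bottom-up (empty subtree = -1):
  height(14) = 1 + max(-1, -1) = 0
  height(21) = 1 + max(-1, -1) = 0
  height(19) = 1 + max(0, 0) = 1
  height(30) = 1 + max(-1, -1) = 0
  height(45) = 1 + max(-1, -1) = 0
  height(39) = 1 + max(0, 0) = 1
  height(28) = 1 + max(-1, 1) = 2
  height(26) = 1 + max(1, 2) = 3
  height(12) = 1 + max(-1, 3) = 4
Height = 4


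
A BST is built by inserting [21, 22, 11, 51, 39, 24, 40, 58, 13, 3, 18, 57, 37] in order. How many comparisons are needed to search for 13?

Search path for 13: 21 -> 11 -> 13
Found: True
Comparisons: 3


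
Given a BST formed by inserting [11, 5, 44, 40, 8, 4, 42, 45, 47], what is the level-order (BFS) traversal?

Tree insertion order: [11, 5, 44, 40, 8, 4, 42, 45, 47]
Tree (level-order array): [11, 5, 44, 4, 8, 40, 45, None, None, None, None, None, 42, None, 47]
BFS from the root, enqueuing left then right child of each popped node:
  queue [11] -> pop 11, enqueue [5, 44], visited so far: [11]
  queue [5, 44] -> pop 5, enqueue [4, 8], visited so far: [11, 5]
  queue [44, 4, 8] -> pop 44, enqueue [40, 45], visited so far: [11, 5, 44]
  queue [4, 8, 40, 45] -> pop 4, enqueue [none], visited so far: [11, 5, 44, 4]
  queue [8, 40, 45] -> pop 8, enqueue [none], visited so far: [11, 5, 44, 4, 8]
  queue [40, 45] -> pop 40, enqueue [42], visited so far: [11, 5, 44, 4, 8, 40]
  queue [45, 42] -> pop 45, enqueue [47], visited so far: [11, 5, 44, 4, 8, 40, 45]
  queue [42, 47] -> pop 42, enqueue [none], visited so far: [11, 5, 44, 4, 8, 40, 45, 42]
  queue [47] -> pop 47, enqueue [none], visited so far: [11, 5, 44, 4, 8, 40, 45, 42, 47]
Result: [11, 5, 44, 4, 8, 40, 45, 42, 47]


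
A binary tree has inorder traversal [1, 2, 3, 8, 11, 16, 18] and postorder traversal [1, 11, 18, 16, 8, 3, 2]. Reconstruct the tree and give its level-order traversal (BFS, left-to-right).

Inorder:   [1, 2, 3, 8, 11, 16, 18]
Postorder: [1, 11, 18, 16, 8, 3, 2]
Algorithm: postorder visits root last, so walk postorder right-to-left;
each value is the root of the current inorder slice — split it at that
value, recurse on the right subtree first, then the left.
Recursive splits:
  root=2; inorder splits into left=[1], right=[3, 8, 11, 16, 18]
  root=3; inorder splits into left=[], right=[8, 11, 16, 18]
  root=8; inorder splits into left=[], right=[11, 16, 18]
  root=16; inorder splits into left=[11], right=[18]
  root=18; inorder splits into left=[], right=[]
  root=11; inorder splits into left=[], right=[]
  root=1; inorder splits into left=[], right=[]
Reconstructed level-order: [2, 1, 3, 8, 16, 11, 18]


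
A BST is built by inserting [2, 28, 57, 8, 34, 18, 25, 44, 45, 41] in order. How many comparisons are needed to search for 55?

Search path for 55: 2 -> 28 -> 57 -> 34 -> 44 -> 45
Found: False
Comparisons: 6


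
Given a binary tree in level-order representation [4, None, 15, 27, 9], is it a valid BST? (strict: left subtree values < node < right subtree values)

Level-order array: [4, None, 15, 27, 9]
Validate using subtree bounds (lo, hi): at each node, require lo < value < hi,
then recurse left with hi=value and right with lo=value.
Preorder trace (stopping at first violation):
  at node 4 with bounds (-inf, +inf): OK
  at node 15 with bounds (4, +inf): OK
  at node 27 with bounds (4, 15): VIOLATION
Node 27 violates its bound: not (4 < 27 < 15).
Result: Not a valid BST


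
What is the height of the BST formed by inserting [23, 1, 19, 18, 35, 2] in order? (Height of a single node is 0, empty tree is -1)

Insertion order: [23, 1, 19, 18, 35, 2]
Tree (level-order array): [23, 1, 35, None, 19, None, None, 18, None, 2]
Compute height bottom-up (empty subtree = -1):
  height(2) = 1 + max(-1, -1) = 0
  height(18) = 1 + max(0, -1) = 1
  height(19) = 1 + max(1, -1) = 2
  height(1) = 1 + max(-1, 2) = 3
  height(35) = 1 + max(-1, -1) = 0
  height(23) = 1 + max(3, 0) = 4
Height = 4


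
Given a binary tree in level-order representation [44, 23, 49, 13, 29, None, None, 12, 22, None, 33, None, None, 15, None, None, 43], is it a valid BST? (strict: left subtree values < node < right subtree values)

Level-order array: [44, 23, 49, 13, 29, None, None, 12, 22, None, 33, None, None, 15, None, None, 43]
Validate using subtree bounds (lo, hi): at each node, require lo < value < hi,
then recurse left with hi=value and right with lo=value.
Preorder trace (stopping at first violation):
  at node 44 with bounds (-inf, +inf): OK
  at node 23 with bounds (-inf, 44): OK
  at node 13 with bounds (-inf, 23): OK
  at node 12 with bounds (-inf, 13): OK
  at node 22 with bounds (13, 23): OK
  at node 15 with bounds (13, 22): OK
  at node 29 with bounds (23, 44): OK
  at node 33 with bounds (29, 44): OK
  at node 43 with bounds (33, 44): OK
  at node 49 with bounds (44, +inf): OK
No violation found at any node.
Result: Valid BST


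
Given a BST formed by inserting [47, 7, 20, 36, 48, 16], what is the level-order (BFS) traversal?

Tree insertion order: [47, 7, 20, 36, 48, 16]
Tree (level-order array): [47, 7, 48, None, 20, None, None, 16, 36]
BFS from the root, enqueuing left then right child of each popped node:
  queue [47] -> pop 47, enqueue [7, 48], visited so far: [47]
  queue [7, 48] -> pop 7, enqueue [20], visited so far: [47, 7]
  queue [48, 20] -> pop 48, enqueue [none], visited so far: [47, 7, 48]
  queue [20] -> pop 20, enqueue [16, 36], visited so far: [47, 7, 48, 20]
  queue [16, 36] -> pop 16, enqueue [none], visited so far: [47, 7, 48, 20, 16]
  queue [36] -> pop 36, enqueue [none], visited so far: [47, 7, 48, 20, 16, 36]
Result: [47, 7, 48, 20, 16, 36]


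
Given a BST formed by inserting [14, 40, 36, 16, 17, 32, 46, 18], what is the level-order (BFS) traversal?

Tree insertion order: [14, 40, 36, 16, 17, 32, 46, 18]
Tree (level-order array): [14, None, 40, 36, 46, 16, None, None, None, None, 17, None, 32, 18]
BFS from the root, enqueuing left then right child of each popped node:
  queue [14] -> pop 14, enqueue [40], visited so far: [14]
  queue [40] -> pop 40, enqueue [36, 46], visited so far: [14, 40]
  queue [36, 46] -> pop 36, enqueue [16], visited so far: [14, 40, 36]
  queue [46, 16] -> pop 46, enqueue [none], visited so far: [14, 40, 36, 46]
  queue [16] -> pop 16, enqueue [17], visited so far: [14, 40, 36, 46, 16]
  queue [17] -> pop 17, enqueue [32], visited so far: [14, 40, 36, 46, 16, 17]
  queue [32] -> pop 32, enqueue [18], visited so far: [14, 40, 36, 46, 16, 17, 32]
  queue [18] -> pop 18, enqueue [none], visited so far: [14, 40, 36, 46, 16, 17, 32, 18]
Result: [14, 40, 36, 46, 16, 17, 32, 18]


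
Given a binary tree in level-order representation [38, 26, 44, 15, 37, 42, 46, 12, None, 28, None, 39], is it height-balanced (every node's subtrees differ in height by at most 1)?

Tree (level-order array): [38, 26, 44, 15, 37, 42, 46, 12, None, 28, None, 39]
Definition: a tree is height-balanced if, at every node, |h(left) - h(right)| <= 1 (empty subtree has height -1).
Bottom-up per-node check:
  node 12: h_left=-1, h_right=-1, diff=0 [OK], height=0
  node 15: h_left=0, h_right=-1, diff=1 [OK], height=1
  node 28: h_left=-1, h_right=-1, diff=0 [OK], height=0
  node 37: h_left=0, h_right=-1, diff=1 [OK], height=1
  node 26: h_left=1, h_right=1, diff=0 [OK], height=2
  node 39: h_left=-1, h_right=-1, diff=0 [OK], height=0
  node 42: h_left=0, h_right=-1, diff=1 [OK], height=1
  node 46: h_left=-1, h_right=-1, diff=0 [OK], height=0
  node 44: h_left=1, h_right=0, diff=1 [OK], height=2
  node 38: h_left=2, h_right=2, diff=0 [OK], height=3
All nodes satisfy the balance condition.
Result: Balanced


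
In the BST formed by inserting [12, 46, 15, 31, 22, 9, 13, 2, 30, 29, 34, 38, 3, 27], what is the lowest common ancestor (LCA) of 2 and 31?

Tree insertion order: [12, 46, 15, 31, 22, 9, 13, 2, 30, 29, 34, 38, 3, 27]
Tree (level-order array): [12, 9, 46, 2, None, 15, None, None, 3, 13, 31, None, None, None, None, 22, 34, None, 30, None, 38, 29, None, None, None, 27]
In a BST, the LCA of p=2, q=31 is the first node v on the
root-to-leaf path with p <= v <= q (go left if both < v, right if both > v).
Walk from root:
  at 12: 2 <= 12 <= 31, this is the LCA
LCA = 12


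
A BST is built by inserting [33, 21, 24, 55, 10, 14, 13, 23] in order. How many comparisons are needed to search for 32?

Search path for 32: 33 -> 21 -> 24
Found: False
Comparisons: 3


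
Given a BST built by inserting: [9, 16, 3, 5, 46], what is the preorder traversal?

Tree insertion order: [9, 16, 3, 5, 46]
Tree (level-order array): [9, 3, 16, None, 5, None, 46]
Preorder traversal: [9, 3, 5, 16, 46]


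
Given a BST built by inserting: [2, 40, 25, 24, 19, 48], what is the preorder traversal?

Tree insertion order: [2, 40, 25, 24, 19, 48]
Tree (level-order array): [2, None, 40, 25, 48, 24, None, None, None, 19]
Preorder traversal: [2, 40, 25, 24, 19, 48]


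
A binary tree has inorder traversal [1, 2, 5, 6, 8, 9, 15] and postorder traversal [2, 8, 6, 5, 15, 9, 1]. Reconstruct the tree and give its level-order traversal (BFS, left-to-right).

Inorder:   [1, 2, 5, 6, 8, 9, 15]
Postorder: [2, 8, 6, 5, 15, 9, 1]
Algorithm: postorder visits root last, so walk postorder right-to-left;
each value is the root of the current inorder slice — split it at that
value, recurse on the right subtree first, then the left.
Recursive splits:
  root=1; inorder splits into left=[], right=[2, 5, 6, 8, 9, 15]
  root=9; inorder splits into left=[2, 5, 6, 8], right=[15]
  root=15; inorder splits into left=[], right=[]
  root=5; inorder splits into left=[2], right=[6, 8]
  root=6; inorder splits into left=[], right=[8]
  root=8; inorder splits into left=[], right=[]
  root=2; inorder splits into left=[], right=[]
Reconstructed level-order: [1, 9, 5, 15, 2, 6, 8]


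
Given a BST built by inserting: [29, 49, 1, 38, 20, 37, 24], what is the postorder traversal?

Tree insertion order: [29, 49, 1, 38, 20, 37, 24]
Tree (level-order array): [29, 1, 49, None, 20, 38, None, None, 24, 37]
Postorder traversal: [24, 20, 1, 37, 38, 49, 29]


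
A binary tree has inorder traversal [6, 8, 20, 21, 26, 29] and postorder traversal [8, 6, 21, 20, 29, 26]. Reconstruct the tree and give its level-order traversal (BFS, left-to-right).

Inorder:   [6, 8, 20, 21, 26, 29]
Postorder: [8, 6, 21, 20, 29, 26]
Algorithm: postorder visits root last, so walk postorder right-to-left;
each value is the root of the current inorder slice — split it at that
value, recurse on the right subtree first, then the left.
Recursive splits:
  root=26; inorder splits into left=[6, 8, 20, 21], right=[29]
  root=29; inorder splits into left=[], right=[]
  root=20; inorder splits into left=[6, 8], right=[21]
  root=21; inorder splits into left=[], right=[]
  root=6; inorder splits into left=[], right=[8]
  root=8; inorder splits into left=[], right=[]
Reconstructed level-order: [26, 20, 29, 6, 21, 8]


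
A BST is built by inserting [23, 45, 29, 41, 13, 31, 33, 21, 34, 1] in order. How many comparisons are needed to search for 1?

Search path for 1: 23 -> 13 -> 1
Found: True
Comparisons: 3


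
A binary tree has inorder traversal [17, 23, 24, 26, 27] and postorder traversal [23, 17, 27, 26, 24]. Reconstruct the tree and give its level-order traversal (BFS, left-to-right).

Inorder:   [17, 23, 24, 26, 27]
Postorder: [23, 17, 27, 26, 24]
Algorithm: postorder visits root last, so walk postorder right-to-left;
each value is the root of the current inorder slice — split it at that
value, recurse on the right subtree first, then the left.
Recursive splits:
  root=24; inorder splits into left=[17, 23], right=[26, 27]
  root=26; inorder splits into left=[], right=[27]
  root=27; inorder splits into left=[], right=[]
  root=17; inorder splits into left=[], right=[23]
  root=23; inorder splits into left=[], right=[]
Reconstructed level-order: [24, 17, 26, 23, 27]


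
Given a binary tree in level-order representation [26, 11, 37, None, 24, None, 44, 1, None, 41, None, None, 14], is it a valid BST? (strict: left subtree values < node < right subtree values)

Level-order array: [26, 11, 37, None, 24, None, 44, 1, None, 41, None, None, 14]
Validate using subtree bounds (lo, hi): at each node, require lo < value < hi,
then recurse left with hi=value and right with lo=value.
Preorder trace (stopping at first violation):
  at node 26 with bounds (-inf, +inf): OK
  at node 11 with bounds (-inf, 26): OK
  at node 24 with bounds (11, 26): OK
  at node 1 with bounds (11, 24): VIOLATION
Node 1 violates its bound: not (11 < 1 < 24).
Result: Not a valid BST


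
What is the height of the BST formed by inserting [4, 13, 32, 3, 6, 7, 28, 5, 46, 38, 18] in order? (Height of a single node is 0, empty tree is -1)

Insertion order: [4, 13, 32, 3, 6, 7, 28, 5, 46, 38, 18]
Tree (level-order array): [4, 3, 13, None, None, 6, 32, 5, 7, 28, 46, None, None, None, None, 18, None, 38]
Compute height bottom-up (empty subtree = -1):
  height(3) = 1 + max(-1, -1) = 0
  height(5) = 1 + max(-1, -1) = 0
  height(7) = 1 + max(-1, -1) = 0
  height(6) = 1 + max(0, 0) = 1
  height(18) = 1 + max(-1, -1) = 0
  height(28) = 1 + max(0, -1) = 1
  height(38) = 1 + max(-1, -1) = 0
  height(46) = 1 + max(0, -1) = 1
  height(32) = 1 + max(1, 1) = 2
  height(13) = 1 + max(1, 2) = 3
  height(4) = 1 + max(0, 3) = 4
Height = 4


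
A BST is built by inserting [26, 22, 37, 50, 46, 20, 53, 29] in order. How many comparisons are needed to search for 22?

Search path for 22: 26 -> 22
Found: True
Comparisons: 2


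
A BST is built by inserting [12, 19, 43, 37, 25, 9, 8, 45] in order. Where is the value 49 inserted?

Starting tree (level order): [12, 9, 19, 8, None, None, 43, None, None, 37, 45, 25]
Insertion path: 12 -> 19 -> 43 -> 45
Result: insert 49 as right child of 45
Final tree (level order): [12, 9, 19, 8, None, None, 43, None, None, 37, 45, 25, None, None, 49]


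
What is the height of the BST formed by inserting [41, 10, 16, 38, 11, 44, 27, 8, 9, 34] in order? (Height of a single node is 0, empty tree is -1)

Insertion order: [41, 10, 16, 38, 11, 44, 27, 8, 9, 34]
Tree (level-order array): [41, 10, 44, 8, 16, None, None, None, 9, 11, 38, None, None, None, None, 27, None, None, 34]
Compute height bottom-up (empty subtree = -1):
  height(9) = 1 + max(-1, -1) = 0
  height(8) = 1 + max(-1, 0) = 1
  height(11) = 1 + max(-1, -1) = 0
  height(34) = 1 + max(-1, -1) = 0
  height(27) = 1 + max(-1, 0) = 1
  height(38) = 1 + max(1, -1) = 2
  height(16) = 1 + max(0, 2) = 3
  height(10) = 1 + max(1, 3) = 4
  height(44) = 1 + max(-1, -1) = 0
  height(41) = 1 + max(4, 0) = 5
Height = 5


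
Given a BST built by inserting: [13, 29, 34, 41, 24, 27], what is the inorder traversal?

Tree insertion order: [13, 29, 34, 41, 24, 27]
Tree (level-order array): [13, None, 29, 24, 34, None, 27, None, 41]
Inorder traversal: [13, 24, 27, 29, 34, 41]


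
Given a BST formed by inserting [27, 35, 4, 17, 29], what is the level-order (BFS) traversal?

Tree insertion order: [27, 35, 4, 17, 29]
Tree (level-order array): [27, 4, 35, None, 17, 29]
BFS from the root, enqueuing left then right child of each popped node:
  queue [27] -> pop 27, enqueue [4, 35], visited so far: [27]
  queue [4, 35] -> pop 4, enqueue [17], visited so far: [27, 4]
  queue [35, 17] -> pop 35, enqueue [29], visited so far: [27, 4, 35]
  queue [17, 29] -> pop 17, enqueue [none], visited so far: [27, 4, 35, 17]
  queue [29] -> pop 29, enqueue [none], visited so far: [27, 4, 35, 17, 29]
Result: [27, 4, 35, 17, 29]


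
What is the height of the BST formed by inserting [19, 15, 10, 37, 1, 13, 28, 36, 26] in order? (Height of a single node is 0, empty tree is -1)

Insertion order: [19, 15, 10, 37, 1, 13, 28, 36, 26]
Tree (level-order array): [19, 15, 37, 10, None, 28, None, 1, 13, 26, 36]
Compute height bottom-up (empty subtree = -1):
  height(1) = 1 + max(-1, -1) = 0
  height(13) = 1 + max(-1, -1) = 0
  height(10) = 1 + max(0, 0) = 1
  height(15) = 1 + max(1, -1) = 2
  height(26) = 1 + max(-1, -1) = 0
  height(36) = 1 + max(-1, -1) = 0
  height(28) = 1 + max(0, 0) = 1
  height(37) = 1 + max(1, -1) = 2
  height(19) = 1 + max(2, 2) = 3
Height = 3


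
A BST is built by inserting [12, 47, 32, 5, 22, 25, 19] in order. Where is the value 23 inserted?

Starting tree (level order): [12, 5, 47, None, None, 32, None, 22, None, 19, 25]
Insertion path: 12 -> 47 -> 32 -> 22 -> 25
Result: insert 23 as left child of 25
Final tree (level order): [12, 5, 47, None, None, 32, None, 22, None, 19, 25, None, None, 23]


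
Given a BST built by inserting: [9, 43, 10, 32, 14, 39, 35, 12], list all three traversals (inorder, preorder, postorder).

Tree insertion order: [9, 43, 10, 32, 14, 39, 35, 12]
Tree (level-order array): [9, None, 43, 10, None, None, 32, 14, 39, 12, None, 35]
Inorder (L, root, R): [9, 10, 12, 14, 32, 35, 39, 43]
Preorder (root, L, R): [9, 43, 10, 32, 14, 12, 39, 35]
Postorder (L, R, root): [12, 14, 35, 39, 32, 10, 43, 9]


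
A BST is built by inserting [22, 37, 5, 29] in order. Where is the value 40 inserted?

Starting tree (level order): [22, 5, 37, None, None, 29]
Insertion path: 22 -> 37
Result: insert 40 as right child of 37
Final tree (level order): [22, 5, 37, None, None, 29, 40]


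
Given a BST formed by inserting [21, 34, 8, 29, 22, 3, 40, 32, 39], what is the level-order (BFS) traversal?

Tree insertion order: [21, 34, 8, 29, 22, 3, 40, 32, 39]
Tree (level-order array): [21, 8, 34, 3, None, 29, 40, None, None, 22, 32, 39]
BFS from the root, enqueuing left then right child of each popped node:
  queue [21] -> pop 21, enqueue [8, 34], visited so far: [21]
  queue [8, 34] -> pop 8, enqueue [3], visited so far: [21, 8]
  queue [34, 3] -> pop 34, enqueue [29, 40], visited so far: [21, 8, 34]
  queue [3, 29, 40] -> pop 3, enqueue [none], visited so far: [21, 8, 34, 3]
  queue [29, 40] -> pop 29, enqueue [22, 32], visited so far: [21, 8, 34, 3, 29]
  queue [40, 22, 32] -> pop 40, enqueue [39], visited so far: [21, 8, 34, 3, 29, 40]
  queue [22, 32, 39] -> pop 22, enqueue [none], visited so far: [21, 8, 34, 3, 29, 40, 22]
  queue [32, 39] -> pop 32, enqueue [none], visited so far: [21, 8, 34, 3, 29, 40, 22, 32]
  queue [39] -> pop 39, enqueue [none], visited so far: [21, 8, 34, 3, 29, 40, 22, 32, 39]
Result: [21, 8, 34, 3, 29, 40, 22, 32, 39]


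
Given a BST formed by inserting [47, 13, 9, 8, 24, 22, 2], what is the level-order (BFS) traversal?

Tree insertion order: [47, 13, 9, 8, 24, 22, 2]
Tree (level-order array): [47, 13, None, 9, 24, 8, None, 22, None, 2]
BFS from the root, enqueuing left then right child of each popped node:
  queue [47] -> pop 47, enqueue [13], visited so far: [47]
  queue [13] -> pop 13, enqueue [9, 24], visited so far: [47, 13]
  queue [9, 24] -> pop 9, enqueue [8], visited so far: [47, 13, 9]
  queue [24, 8] -> pop 24, enqueue [22], visited so far: [47, 13, 9, 24]
  queue [8, 22] -> pop 8, enqueue [2], visited so far: [47, 13, 9, 24, 8]
  queue [22, 2] -> pop 22, enqueue [none], visited so far: [47, 13, 9, 24, 8, 22]
  queue [2] -> pop 2, enqueue [none], visited so far: [47, 13, 9, 24, 8, 22, 2]
Result: [47, 13, 9, 24, 8, 22, 2]


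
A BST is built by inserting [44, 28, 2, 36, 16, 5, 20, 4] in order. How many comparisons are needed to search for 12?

Search path for 12: 44 -> 28 -> 2 -> 16 -> 5
Found: False
Comparisons: 5


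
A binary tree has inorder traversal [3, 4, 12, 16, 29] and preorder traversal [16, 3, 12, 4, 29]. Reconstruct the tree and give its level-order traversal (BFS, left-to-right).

Inorder:  [3, 4, 12, 16, 29]
Preorder: [16, 3, 12, 4, 29]
Algorithm: preorder visits root first, so consume preorder in order;
for each root, split the current inorder slice at that value into
left-subtree inorder and right-subtree inorder, then recurse.
Recursive splits:
  root=16; inorder splits into left=[3, 4, 12], right=[29]
  root=3; inorder splits into left=[], right=[4, 12]
  root=12; inorder splits into left=[4], right=[]
  root=4; inorder splits into left=[], right=[]
  root=29; inorder splits into left=[], right=[]
Reconstructed level-order: [16, 3, 29, 12, 4]


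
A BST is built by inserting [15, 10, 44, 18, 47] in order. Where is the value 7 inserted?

Starting tree (level order): [15, 10, 44, None, None, 18, 47]
Insertion path: 15 -> 10
Result: insert 7 as left child of 10
Final tree (level order): [15, 10, 44, 7, None, 18, 47]


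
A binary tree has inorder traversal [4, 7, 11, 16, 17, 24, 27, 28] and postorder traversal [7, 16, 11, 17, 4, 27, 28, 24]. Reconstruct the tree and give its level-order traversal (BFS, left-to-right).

Inorder:   [4, 7, 11, 16, 17, 24, 27, 28]
Postorder: [7, 16, 11, 17, 4, 27, 28, 24]
Algorithm: postorder visits root last, so walk postorder right-to-left;
each value is the root of the current inorder slice — split it at that
value, recurse on the right subtree first, then the left.
Recursive splits:
  root=24; inorder splits into left=[4, 7, 11, 16, 17], right=[27, 28]
  root=28; inorder splits into left=[27], right=[]
  root=27; inorder splits into left=[], right=[]
  root=4; inorder splits into left=[], right=[7, 11, 16, 17]
  root=17; inorder splits into left=[7, 11, 16], right=[]
  root=11; inorder splits into left=[7], right=[16]
  root=16; inorder splits into left=[], right=[]
  root=7; inorder splits into left=[], right=[]
Reconstructed level-order: [24, 4, 28, 17, 27, 11, 7, 16]


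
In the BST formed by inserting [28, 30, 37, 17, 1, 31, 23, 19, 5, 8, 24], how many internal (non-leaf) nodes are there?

Tree built from: [28, 30, 37, 17, 1, 31, 23, 19, 5, 8, 24]
Tree (level-order array): [28, 17, 30, 1, 23, None, 37, None, 5, 19, 24, 31, None, None, 8]
Rule: An internal node has at least one child.
Per-node child counts:
  node 28: 2 child(ren)
  node 17: 2 child(ren)
  node 1: 1 child(ren)
  node 5: 1 child(ren)
  node 8: 0 child(ren)
  node 23: 2 child(ren)
  node 19: 0 child(ren)
  node 24: 0 child(ren)
  node 30: 1 child(ren)
  node 37: 1 child(ren)
  node 31: 0 child(ren)
Matching nodes: [28, 17, 1, 5, 23, 30, 37]
Count of internal (non-leaf) nodes: 7


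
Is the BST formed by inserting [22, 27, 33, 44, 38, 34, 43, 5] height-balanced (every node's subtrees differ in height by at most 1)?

Tree (level-order array): [22, 5, 27, None, None, None, 33, None, 44, 38, None, 34, 43]
Definition: a tree is height-balanced if, at every node, |h(left) - h(right)| <= 1 (empty subtree has height -1).
Bottom-up per-node check:
  node 5: h_left=-1, h_right=-1, diff=0 [OK], height=0
  node 34: h_left=-1, h_right=-1, diff=0 [OK], height=0
  node 43: h_left=-1, h_right=-1, diff=0 [OK], height=0
  node 38: h_left=0, h_right=0, diff=0 [OK], height=1
  node 44: h_left=1, h_right=-1, diff=2 [FAIL (|1--1|=2 > 1)], height=2
  node 33: h_left=-1, h_right=2, diff=3 [FAIL (|-1-2|=3 > 1)], height=3
  node 27: h_left=-1, h_right=3, diff=4 [FAIL (|-1-3|=4 > 1)], height=4
  node 22: h_left=0, h_right=4, diff=4 [FAIL (|0-4|=4 > 1)], height=5
Node 44 violates the condition: |1 - -1| = 2 > 1.
Result: Not balanced
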